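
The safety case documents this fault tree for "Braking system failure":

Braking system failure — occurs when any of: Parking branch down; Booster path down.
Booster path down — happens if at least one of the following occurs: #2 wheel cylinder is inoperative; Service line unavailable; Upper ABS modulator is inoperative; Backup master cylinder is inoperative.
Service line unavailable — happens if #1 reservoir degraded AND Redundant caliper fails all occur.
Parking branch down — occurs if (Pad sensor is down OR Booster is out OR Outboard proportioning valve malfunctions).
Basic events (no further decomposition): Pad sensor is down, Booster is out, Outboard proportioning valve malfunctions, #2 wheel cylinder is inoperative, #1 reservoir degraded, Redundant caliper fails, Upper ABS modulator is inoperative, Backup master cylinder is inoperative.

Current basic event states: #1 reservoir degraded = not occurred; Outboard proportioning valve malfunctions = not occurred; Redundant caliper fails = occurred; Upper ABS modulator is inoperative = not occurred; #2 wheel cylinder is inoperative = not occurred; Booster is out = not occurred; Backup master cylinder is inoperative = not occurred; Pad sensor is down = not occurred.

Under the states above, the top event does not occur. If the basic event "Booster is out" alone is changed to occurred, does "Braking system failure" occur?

Counterfactual: set "Booster is out" to occurred.
Parking branch down [OR]: Pad sensor is down=not, Booster is out=occurs, Outboard proportioning valve malfunctions=not → at least one input occurs → occurs.
Service line unavailable [AND]: #1 reservoir degraded=not, Redundant caliper fails=occurs → not all inputs occur → does not occur.
Booster path down [OR]: #2 wheel cylinder is inoperative=not, Service line unavailable=not, Upper ABS modulator is inoperative=not, Backup master cylinder is inoperative=not → no input occurs → does not occur.
Braking system failure [OR]: Parking branch down=occurs, Booster path down=not → at least one input occurs → occurs.

Yes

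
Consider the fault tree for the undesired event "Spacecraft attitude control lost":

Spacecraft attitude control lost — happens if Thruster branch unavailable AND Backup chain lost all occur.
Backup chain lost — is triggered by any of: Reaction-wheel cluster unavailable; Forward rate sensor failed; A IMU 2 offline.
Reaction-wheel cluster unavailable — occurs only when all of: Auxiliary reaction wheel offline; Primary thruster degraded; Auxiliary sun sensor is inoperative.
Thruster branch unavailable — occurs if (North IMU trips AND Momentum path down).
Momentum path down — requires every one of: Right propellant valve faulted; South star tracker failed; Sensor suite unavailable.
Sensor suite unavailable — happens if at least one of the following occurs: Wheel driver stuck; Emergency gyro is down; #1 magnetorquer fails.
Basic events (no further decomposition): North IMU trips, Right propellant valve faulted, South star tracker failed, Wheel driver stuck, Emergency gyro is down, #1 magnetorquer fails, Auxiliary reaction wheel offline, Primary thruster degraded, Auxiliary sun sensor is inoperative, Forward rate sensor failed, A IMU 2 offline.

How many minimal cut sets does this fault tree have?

Sensor suite unavailable [OR]: union of children's cut sets → 3 cut set(s).
Momentum path down [AND]: one cut set from each child combined → 1 × 1 × 3 = 3 cut set(s).
Thruster branch unavailable [AND]: one cut set from each child combined → 1 × 3 = 3 cut set(s).
Reaction-wheel cluster unavailable [AND]: one cut set from each child combined → 1 × 1 × 1 = 1 cut set(s).
Backup chain lost [OR]: union of children's cut sets → 3 cut set(s).
Spacecraft attitude control lost [AND]: one cut set from each child combined → 3 × 3 = 9 cut set(s).
Minimal cut sets: {Auxiliary reaction wheel offline, Auxiliary sun sensor is inoperative, North IMU trips, Primary thruster degraded, Right propellant valve faulted, South star tracker failed, Wheel driver stuck}; {Forward rate sensor failed, North IMU trips, Right propellant valve faulted, South star tracker failed, Wheel driver stuck}; {A IMU 2 offline, North IMU trips, Right propellant valve faulted, South star tracker failed, Wheel driver stuck}; {Auxiliary reaction wheel offline, Auxiliary sun sensor is inoperative, Emergency gyro is down, North IMU trips, Primary thruster degraded, Right propellant valve faulted, South star tracker failed}; {Emergency gyro is down, Forward rate sensor failed, North IMU trips, Right propellant valve faulted, South star tracker failed}; {A IMU 2 offline, Emergency gyro is down, North IMU trips, Right propellant valve faulted, South star tracker failed}; {#1 magnetorquer fails, Auxiliary reaction wheel offline, Auxiliary sun sensor is inoperative, North IMU trips, Primary thruster degraded, Right propellant valve faulted, South star tracker failed}; {#1 magnetorquer fails, Forward rate sensor failed, North IMU trips, Right propellant valve faulted, South star tracker failed}; {#1 magnetorquer fails, A IMU 2 offline, North IMU trips, Right propellant valve faulted, South star tracker failed}.

9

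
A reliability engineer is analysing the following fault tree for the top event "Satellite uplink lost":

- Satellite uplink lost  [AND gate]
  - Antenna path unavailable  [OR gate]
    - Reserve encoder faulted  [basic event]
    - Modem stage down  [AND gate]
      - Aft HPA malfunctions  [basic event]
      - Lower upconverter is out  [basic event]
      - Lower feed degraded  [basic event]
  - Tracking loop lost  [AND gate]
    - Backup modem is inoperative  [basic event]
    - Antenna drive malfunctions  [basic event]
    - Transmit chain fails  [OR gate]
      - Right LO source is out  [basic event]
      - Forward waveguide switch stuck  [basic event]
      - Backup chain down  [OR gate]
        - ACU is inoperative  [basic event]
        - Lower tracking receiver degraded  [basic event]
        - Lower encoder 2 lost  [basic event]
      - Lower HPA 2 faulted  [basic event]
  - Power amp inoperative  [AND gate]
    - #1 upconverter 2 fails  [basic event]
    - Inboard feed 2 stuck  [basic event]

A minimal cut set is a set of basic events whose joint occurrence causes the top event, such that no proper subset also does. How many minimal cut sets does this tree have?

12

Modem stage down [AND]: one cut set from each child combined → 1 × 1 × 1 = 1 cut set(s).
Antenna path unavailable [OR]: union of children's cut sets → 2 cut set(s).
Backup chain down [OR]: union of children's cut sets → 3 cut set(s).
Transmit chain fails [OR]: union of children's cut sets → 6 cut set(s).
Tracking loop lost [AND]: one cut set from each child combined → 1 × 1 × 6 = 6 cut set(s).
Power amp inoperative [AND]: one cut set from each child combined → 1 × 1 = 1 cut set(s).
Satellite uplink lost [AND]: one cut set from each child combined → 2 × 6 × 1 = 12 cut set(s).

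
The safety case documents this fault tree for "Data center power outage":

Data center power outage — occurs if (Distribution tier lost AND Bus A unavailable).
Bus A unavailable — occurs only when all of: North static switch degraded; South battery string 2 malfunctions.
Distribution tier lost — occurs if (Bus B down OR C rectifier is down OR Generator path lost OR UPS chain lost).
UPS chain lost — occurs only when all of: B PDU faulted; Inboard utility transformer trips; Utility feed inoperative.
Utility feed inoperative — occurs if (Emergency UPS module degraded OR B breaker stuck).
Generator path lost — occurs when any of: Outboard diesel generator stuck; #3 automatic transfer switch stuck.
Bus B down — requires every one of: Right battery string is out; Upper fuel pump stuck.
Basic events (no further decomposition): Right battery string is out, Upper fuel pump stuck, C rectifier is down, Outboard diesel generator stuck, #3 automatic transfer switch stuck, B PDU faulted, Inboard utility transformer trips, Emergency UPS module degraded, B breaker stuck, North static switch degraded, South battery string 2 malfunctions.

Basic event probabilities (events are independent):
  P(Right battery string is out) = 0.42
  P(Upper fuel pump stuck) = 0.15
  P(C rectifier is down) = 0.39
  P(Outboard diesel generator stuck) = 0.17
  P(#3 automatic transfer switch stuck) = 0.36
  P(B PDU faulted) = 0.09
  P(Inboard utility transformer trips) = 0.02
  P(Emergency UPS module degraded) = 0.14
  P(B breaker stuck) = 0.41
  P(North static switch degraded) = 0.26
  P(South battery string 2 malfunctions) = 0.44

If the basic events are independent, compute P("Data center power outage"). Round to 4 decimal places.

P(Bus B down) [AND] = 0.42 × 0.15 = 0.063000
P(Generator path lost) [OR] = 1 − (1−0.17) × (1−0.36) = 0.468800
P(Utility feed inoperative) [OR] = 1 − (1−0.14) × (1−0.41) = 0.492600
P(UPS chain lost) [AND] = 0.09 × 0.02 × 0.492600 = 0.000887
P(Distribution tier lost) [OR] = 1 − (1−0.063000) × (1−0.39) × (1−0.468800) × (1−0.000887) = 0.696651
P(Bus A unavailable) [AND] = 0.26 × 0.44 = 0.114400
P(Data center power outage) [AND] = 0.696651 × 0.114400 = 0.079697
Rounded to 4 decimal places: P(Data center power outage) ≈ 0.0797.

0.0797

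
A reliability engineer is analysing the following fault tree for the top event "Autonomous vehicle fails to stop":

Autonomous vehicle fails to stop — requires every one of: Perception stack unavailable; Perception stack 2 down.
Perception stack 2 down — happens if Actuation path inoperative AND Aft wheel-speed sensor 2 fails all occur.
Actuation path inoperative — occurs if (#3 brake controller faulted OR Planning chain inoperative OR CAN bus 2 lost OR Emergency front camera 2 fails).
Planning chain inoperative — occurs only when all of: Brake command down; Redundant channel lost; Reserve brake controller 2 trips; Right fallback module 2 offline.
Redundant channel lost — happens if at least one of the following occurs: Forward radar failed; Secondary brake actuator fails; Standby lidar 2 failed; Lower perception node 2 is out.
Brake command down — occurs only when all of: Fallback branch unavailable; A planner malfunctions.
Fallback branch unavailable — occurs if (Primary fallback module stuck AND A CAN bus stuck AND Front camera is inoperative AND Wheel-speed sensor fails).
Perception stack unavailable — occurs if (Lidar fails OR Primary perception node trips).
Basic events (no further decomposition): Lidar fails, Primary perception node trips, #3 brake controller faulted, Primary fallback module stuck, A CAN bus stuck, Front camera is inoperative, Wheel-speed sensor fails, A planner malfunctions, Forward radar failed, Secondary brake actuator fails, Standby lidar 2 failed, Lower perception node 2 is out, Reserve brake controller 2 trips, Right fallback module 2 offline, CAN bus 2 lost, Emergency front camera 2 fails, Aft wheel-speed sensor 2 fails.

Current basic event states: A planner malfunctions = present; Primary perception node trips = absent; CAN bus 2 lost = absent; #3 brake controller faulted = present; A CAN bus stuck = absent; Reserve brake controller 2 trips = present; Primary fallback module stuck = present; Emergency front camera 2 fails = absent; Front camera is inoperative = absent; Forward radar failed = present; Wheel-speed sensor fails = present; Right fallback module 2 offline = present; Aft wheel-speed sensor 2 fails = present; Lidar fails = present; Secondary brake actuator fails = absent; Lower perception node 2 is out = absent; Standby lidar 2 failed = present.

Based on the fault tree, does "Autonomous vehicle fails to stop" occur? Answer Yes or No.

Yes

Perception stack unavailable [OR]: Lidar fails=occurs, Primary perception node trips=not → at least one input occurs → occurs.
Fallback branch unavailable [AND]: Primary fallback module stuck=occurs, A CAN bus stuck=not, Front camera is inoperative=not, Wheel-speed sensor fails=occurs → not all inputs occur → does not occur.
Brake command down [AND]: Fallback branch unavailable=not, A planner malfunctions=occurs → not all inputs occur → does not occur.
Redundant channel lost [OR]: Forward radar failed=occurs, Secondary brake actuator fails=not, Standby lidar 2 failed=occurs, Lower perception node 2 is out=not → at least one input occurs → occurs.
Planning chain inoperative [AND]: Brake command down=not, Redundant channel lost=occurs, Reserve brake controller 2 trips=occurs, Right fallback module 2 offline=occurs → not all inputs occur → does not occur.
Actuation path inoperative [OR]: #3 brake controller faulted=occurs, Planning chain inoperative=not, CAN bus 2 lost=not, Emergency front camera 2 fails=not → at least one input occurs → occurs.
Perception stack 2 down [AND]: Actuation path inoperative=occurs, Aft wheel-speed sensor 2 fails=occurs → all inputs occur → occurs.
Autonomous vehicle fails to stop [AND]: Perception stack unavailable=occurs, Perception stack 2 down=occurs → all inputs occur → occurs.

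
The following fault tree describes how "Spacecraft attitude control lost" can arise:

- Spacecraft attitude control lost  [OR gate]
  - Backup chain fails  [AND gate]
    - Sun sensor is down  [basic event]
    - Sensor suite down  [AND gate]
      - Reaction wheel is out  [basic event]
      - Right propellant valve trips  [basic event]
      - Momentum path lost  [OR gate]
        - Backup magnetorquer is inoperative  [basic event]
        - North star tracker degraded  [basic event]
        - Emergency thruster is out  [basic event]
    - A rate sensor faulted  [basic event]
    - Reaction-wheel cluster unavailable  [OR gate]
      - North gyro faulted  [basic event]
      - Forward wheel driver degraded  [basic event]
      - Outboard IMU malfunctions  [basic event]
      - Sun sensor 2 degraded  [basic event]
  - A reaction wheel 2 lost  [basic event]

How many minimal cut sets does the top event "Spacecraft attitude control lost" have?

Momentum path lost [OR]: union of children's cut sets → 3 cut set(s).
Sensor suite down [AND]: one cut set from each child combined → 1 × 1 × 3 = 3 cut set(s).
Reaction-wheel cluster unavailable [OR]: union of children's cut sets → 4 cut set(s).
Backup chain fails [AND]: one cut set from each child combined → 1 × 3 × 1 × 4 = 12 cut set(s).
Spacecraft attitude control lost [OR]: union of children's cut sets → 13 cut set(s).

13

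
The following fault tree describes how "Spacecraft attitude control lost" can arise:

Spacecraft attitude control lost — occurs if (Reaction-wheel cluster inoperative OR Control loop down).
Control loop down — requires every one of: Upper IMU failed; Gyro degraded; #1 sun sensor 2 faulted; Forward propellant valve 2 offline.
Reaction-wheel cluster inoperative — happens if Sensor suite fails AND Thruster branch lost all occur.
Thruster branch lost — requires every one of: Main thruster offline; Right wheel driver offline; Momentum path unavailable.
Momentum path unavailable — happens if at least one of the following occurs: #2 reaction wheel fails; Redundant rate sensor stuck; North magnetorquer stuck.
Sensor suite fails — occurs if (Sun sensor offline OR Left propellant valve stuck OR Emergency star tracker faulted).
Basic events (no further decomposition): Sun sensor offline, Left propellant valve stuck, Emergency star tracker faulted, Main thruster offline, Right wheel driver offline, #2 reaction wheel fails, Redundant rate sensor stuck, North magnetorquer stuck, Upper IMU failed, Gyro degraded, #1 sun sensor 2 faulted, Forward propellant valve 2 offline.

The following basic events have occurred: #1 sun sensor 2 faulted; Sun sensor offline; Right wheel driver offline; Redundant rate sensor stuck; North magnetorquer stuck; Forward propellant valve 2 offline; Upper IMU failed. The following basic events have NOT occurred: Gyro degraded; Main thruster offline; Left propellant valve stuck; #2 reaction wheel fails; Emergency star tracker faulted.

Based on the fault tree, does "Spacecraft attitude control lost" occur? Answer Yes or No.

No

Sensor suite fails [OR]: Sun sensor offline=occurs, Left propellant valve stuck=not, Emergency star tracker faulted=not → at least one input occurs → occurs.
Momentum path unavailable [OR]: #2 reaction wheel fails=not, Redundant rate sensor stuck=occurs, North magnetorquer stuck=occurs → at least one input occurs → occurs.
Thruster branch lost [AND]: Main thruster offline=not, Right wheel driver offline=occurs, Momentum path unavailable=occurs → not all inputs occur → does not occur.
Reaction-wheel cluster inoperative [AND]: Sensor suite fails=occurs, Thruster branch lost=not → not all inputs occur → does not occur.
Control loop down [AND]: Upper IMU failed=occurs, Gyro degraded=not, #1 sun sensor 2 faulted=occurs, Forward propellant valve 2 offline=occurs → not all inputs occur → does not occur.
Spacecraft attitude control lost [OR]: Reaction-wheel cluster inoperative=not, Control loop down=not → no input occurs → does not occur.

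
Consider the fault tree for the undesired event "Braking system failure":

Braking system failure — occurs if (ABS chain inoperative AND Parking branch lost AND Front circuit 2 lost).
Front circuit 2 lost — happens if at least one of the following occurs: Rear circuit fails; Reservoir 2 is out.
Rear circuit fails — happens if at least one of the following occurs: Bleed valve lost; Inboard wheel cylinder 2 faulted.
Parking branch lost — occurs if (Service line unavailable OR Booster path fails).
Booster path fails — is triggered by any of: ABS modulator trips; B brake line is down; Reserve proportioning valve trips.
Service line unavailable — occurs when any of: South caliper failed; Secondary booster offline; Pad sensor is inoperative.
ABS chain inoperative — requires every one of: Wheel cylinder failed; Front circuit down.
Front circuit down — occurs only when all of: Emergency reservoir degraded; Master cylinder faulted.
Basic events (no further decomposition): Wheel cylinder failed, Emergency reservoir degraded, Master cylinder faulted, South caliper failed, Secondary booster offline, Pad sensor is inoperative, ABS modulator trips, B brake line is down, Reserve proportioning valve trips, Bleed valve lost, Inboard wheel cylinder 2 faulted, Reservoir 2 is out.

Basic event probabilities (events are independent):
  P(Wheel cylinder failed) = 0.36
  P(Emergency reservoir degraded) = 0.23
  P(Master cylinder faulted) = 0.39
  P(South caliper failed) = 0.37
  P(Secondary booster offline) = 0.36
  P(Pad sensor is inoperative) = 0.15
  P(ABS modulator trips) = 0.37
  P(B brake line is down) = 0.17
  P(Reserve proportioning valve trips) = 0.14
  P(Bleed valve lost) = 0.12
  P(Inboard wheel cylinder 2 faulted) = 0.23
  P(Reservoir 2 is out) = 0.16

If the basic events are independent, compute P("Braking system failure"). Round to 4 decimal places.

0.0118

P(Front circuit down) [AND] = 0.23 × 0.39 = 0.089700
P(ABS chain inoperative) [AND] = 0.36 × 0.089700 = 0.032292
P(Service line unavailable) [OR] = 1 − (1−0.37) × (1−0.36) × (1−0.15) = 0.657280
P(Booster path fails) [OR] = 1 − (1−0.37) × (1−0.17) × (1−0.14) = 0.550306
P(Parking branch lost) [OR] = 1 − (1−0.657280) × (1−0.550306) = 0.845881
P(Rear circuit fails) [OR] = 1 − (1−0.12) × (1−0.23) = 0.322400
P(Front circuit 2 lost) [OR] = 1 − (1−0.322400) × (1−0.16) = 0.430816
P(Braking system failure) [AND] = 0.032292 × 0.845881 × 0.430816 = 0.011768
Rounded to 4 decimal places: P(Braking system failure) ≈ 0.0118.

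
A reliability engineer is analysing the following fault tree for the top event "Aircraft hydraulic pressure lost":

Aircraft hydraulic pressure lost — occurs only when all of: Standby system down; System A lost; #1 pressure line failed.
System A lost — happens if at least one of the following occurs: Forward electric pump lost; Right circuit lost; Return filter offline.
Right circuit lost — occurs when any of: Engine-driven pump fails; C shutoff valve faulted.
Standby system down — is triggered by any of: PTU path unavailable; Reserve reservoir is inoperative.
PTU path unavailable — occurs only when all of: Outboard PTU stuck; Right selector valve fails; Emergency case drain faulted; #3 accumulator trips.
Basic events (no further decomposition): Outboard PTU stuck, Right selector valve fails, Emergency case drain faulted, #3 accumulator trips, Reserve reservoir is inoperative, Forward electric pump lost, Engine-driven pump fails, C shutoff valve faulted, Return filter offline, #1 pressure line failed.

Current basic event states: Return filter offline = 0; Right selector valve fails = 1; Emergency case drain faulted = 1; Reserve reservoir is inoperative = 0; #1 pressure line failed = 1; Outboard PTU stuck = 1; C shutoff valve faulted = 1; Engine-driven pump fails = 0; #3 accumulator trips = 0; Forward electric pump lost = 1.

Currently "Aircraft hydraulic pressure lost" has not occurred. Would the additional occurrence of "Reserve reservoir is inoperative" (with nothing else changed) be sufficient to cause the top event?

Counterfactual: set "Reserve reservoir is inoperative" to occurred.
PTU path unavailable [AND]: Outboard PTU stuck=occurs, Right selector valve fails=occurs, Emergency case drain faulted=occurs, #3 accumulator trips=not → not all inputs occur → does not occur.
Standby system down [OR]: PTU path unavailable=not, Reserve reservoir is inoperative=occurs → at least one input occurs → occurs.
Right circuit lost [OR]: Engine-driven pump fails=not, C shutoff valve faulted=occurs → at least one input occurs → occurs.
System A lost [OR]: Forward electric pump lost=occurs, Right circuit lost=occurs, Return filter offline=not → at least one input occurs → occurs.
Aircraft hydraulic pressure lost [AND]: Standby system down=occurs, System A lost=occurs, #1 pressure line failed=occurs → all inputs occur → occurs.

Yes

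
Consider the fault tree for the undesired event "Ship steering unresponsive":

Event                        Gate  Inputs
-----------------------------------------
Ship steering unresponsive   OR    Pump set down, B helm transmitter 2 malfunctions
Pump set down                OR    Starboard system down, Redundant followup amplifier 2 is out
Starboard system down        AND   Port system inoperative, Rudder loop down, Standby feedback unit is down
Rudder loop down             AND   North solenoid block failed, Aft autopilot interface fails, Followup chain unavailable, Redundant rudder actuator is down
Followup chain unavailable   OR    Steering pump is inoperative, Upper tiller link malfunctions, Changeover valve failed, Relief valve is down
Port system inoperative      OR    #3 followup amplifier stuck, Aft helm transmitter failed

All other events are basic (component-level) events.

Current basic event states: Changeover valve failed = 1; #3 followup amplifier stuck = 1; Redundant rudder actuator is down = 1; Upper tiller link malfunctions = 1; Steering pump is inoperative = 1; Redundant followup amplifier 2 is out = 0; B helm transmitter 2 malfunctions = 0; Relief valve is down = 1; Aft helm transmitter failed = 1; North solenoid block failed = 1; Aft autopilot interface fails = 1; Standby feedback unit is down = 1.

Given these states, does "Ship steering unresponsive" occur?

Port system inoperative [OR]: #3 followup amplifier stuck=occurs, Aft helm transmitter failed=occurs → at least one input occurs → occurs.
Followup chain unavailable [OR]: Steering pump is inoperative=occurs, Upper tiller link malfunctions=occurs, Changeover valve failed=occurs, Relief valve is down=occurs → at least one input occurs → occurs.
Rudder loop down [AND]: North solenoid block failed=occurs, Aft autopilot interface fails=occurs, Followup chain unavailable=occurs, Redundant rudder actuator is down=occurs → all inputs occur → occurs.
Starboard system down [AND]: Port system inoperative=occurs, Rudder loop down=occurs, Standby feedback unit is down=occurs → all inputs occur → occurs.
Pump set down [OR]: Starboard system down=occurs, Redundant followup amplifier 2 is out=not → at least one input occurs → occurs.
Ship steering unresponsive [OR]: Pump set down=occurs, B helm transmitter 2 malfunctions=not → at least one input occurs → occurs.

Yes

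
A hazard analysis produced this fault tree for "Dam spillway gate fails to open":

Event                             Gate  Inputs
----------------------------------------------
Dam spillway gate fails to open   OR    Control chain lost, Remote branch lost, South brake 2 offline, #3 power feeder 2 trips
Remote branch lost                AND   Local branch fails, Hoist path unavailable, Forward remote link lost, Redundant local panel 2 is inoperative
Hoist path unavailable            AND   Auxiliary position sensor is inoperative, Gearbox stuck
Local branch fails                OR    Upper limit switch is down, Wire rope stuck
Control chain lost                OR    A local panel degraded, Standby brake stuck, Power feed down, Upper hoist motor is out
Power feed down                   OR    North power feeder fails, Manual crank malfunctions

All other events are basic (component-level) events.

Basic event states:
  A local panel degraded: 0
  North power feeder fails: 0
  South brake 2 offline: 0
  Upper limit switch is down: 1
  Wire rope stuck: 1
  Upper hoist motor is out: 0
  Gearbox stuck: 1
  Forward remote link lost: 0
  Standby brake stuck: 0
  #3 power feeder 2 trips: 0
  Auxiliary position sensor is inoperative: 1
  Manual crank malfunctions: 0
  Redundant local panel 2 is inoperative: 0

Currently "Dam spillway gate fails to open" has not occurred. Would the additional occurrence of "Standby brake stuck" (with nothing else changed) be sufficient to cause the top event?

Counterfactual: set "Standby brake stuck" to occurred.
Power feed down [OR]: North power feeder fails=not, Manual crank malfunctions=not → no input occurs → does not occur.
Control chain lost [OR]: A local panel degraded=not, Standby brake stuck=occurs, Power feed down=not, Upper hoist motor is out=not → at least one input occurs → occurs.
Local branch fails [OR]: Upper limit switch is down=occurs, Wire rope stuck=occurs → at least one input occurs → occurs.
Hoist path unavailable [AND]: Auxiliary position sensor is inoperative=occurs, Gearbox stuck=occurs → all inputs occur → occurs.
Remote branch lost [AND]: Local branch fails=occurs, Hoist path unavailable=occurs, Forward remote link lost=not, Redundant local panel 2 is inoperative=not → not all inputs occur → does not occur.
Dam spillway gate fails to open [OR]: Control chain lost=occurs, Remote branch lost=not, South brake 2 offline=not, #3 power feeder 2 trips=not → at least one input occurs → occurs.

Yes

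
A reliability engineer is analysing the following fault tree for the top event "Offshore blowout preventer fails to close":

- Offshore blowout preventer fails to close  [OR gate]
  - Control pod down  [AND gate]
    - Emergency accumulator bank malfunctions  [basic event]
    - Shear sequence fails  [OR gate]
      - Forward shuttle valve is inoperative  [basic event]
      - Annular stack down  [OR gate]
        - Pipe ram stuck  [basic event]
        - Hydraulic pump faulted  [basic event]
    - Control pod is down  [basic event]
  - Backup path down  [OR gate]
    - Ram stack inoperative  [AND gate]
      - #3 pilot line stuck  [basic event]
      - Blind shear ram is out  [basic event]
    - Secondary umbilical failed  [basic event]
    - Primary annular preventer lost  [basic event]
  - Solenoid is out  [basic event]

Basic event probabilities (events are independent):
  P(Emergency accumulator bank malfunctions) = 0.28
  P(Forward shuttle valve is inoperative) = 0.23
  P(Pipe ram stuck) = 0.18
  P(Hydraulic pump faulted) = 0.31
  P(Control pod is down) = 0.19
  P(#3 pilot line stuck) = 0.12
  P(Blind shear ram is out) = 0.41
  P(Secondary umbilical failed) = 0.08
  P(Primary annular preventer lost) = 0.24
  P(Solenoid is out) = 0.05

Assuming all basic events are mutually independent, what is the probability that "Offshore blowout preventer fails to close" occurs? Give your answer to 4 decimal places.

P(Annular stack down) [OR] = 1 − (1−0.18) × (1−0.31) = 0.434200
P(Shear sequence fails) [OR] = 1 − (1−0.23) × (1−0.434200) = 0.564334
P(Control pod down) [AND] = 0.28 × 0.564334 × 0.19 = 0.030023
P(Ram stack inoperative) [AND] = 0.12 × 0.41 = 0.049200
P(Backup path down) [OR] = 1 − (1−0.049200) × (1−0.08) × (1−0.24) = 0.335201
P(Offshore blowout preventer fails to close) [OR] = 1 − (1−0.030023) × (1−0.335201) × (1−0.05) = 0.387402
Rounded to 4 decimal places: P(Offshore blowout preventer fails to close) ≈ 0.3874.

0.3874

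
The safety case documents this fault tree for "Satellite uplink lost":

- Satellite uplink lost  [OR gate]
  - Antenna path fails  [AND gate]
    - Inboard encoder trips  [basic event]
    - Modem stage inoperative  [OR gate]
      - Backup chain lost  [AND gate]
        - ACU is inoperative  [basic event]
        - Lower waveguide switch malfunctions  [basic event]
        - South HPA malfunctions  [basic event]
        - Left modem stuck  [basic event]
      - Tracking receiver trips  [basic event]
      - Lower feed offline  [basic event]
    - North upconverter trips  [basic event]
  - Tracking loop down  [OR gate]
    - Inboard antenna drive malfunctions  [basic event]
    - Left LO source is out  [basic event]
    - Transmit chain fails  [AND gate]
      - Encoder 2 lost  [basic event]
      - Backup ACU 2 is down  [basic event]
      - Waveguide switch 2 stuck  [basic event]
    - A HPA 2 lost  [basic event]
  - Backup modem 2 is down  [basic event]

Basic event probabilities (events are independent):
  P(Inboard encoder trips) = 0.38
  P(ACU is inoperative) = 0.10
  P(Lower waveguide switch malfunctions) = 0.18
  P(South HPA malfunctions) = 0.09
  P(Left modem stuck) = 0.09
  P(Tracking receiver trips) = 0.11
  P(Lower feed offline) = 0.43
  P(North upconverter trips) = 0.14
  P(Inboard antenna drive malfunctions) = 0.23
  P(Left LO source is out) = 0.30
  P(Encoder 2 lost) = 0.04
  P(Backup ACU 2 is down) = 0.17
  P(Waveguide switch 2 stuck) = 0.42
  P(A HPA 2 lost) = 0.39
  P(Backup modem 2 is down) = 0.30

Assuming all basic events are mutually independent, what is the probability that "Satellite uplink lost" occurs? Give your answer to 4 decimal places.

0.7765

P(Backup chain lost) [AND] = 0.10 × 0.18 × 0.09 × 0.09 = 0.000146
P(Modem stage inoperative) [OR] = 1 − (1−0.000146) × (1−0.11) × (1−0.43) = 0.492774
P(Antenna path fails) [AND] = 0.38 × 0.492774 × 0.14 = 0.026216
P(Transmit chain fails) [AND] = 0.04 × 0.17 × 0.42 = 0.002856
P(Tracking loop down) [OR] = 1 − (1−0.23) × (1−0.30) × (1−0.002856) × (1−0.39) = 0.672149
P(Satellite uplink lost) [OR] = 1 − (1−0.026216) × (1−0.672149) × (1−0.30) = 0.776521
Rounded to 4 decimal places: P(Satellite uplink lost) ≈ 0.7765.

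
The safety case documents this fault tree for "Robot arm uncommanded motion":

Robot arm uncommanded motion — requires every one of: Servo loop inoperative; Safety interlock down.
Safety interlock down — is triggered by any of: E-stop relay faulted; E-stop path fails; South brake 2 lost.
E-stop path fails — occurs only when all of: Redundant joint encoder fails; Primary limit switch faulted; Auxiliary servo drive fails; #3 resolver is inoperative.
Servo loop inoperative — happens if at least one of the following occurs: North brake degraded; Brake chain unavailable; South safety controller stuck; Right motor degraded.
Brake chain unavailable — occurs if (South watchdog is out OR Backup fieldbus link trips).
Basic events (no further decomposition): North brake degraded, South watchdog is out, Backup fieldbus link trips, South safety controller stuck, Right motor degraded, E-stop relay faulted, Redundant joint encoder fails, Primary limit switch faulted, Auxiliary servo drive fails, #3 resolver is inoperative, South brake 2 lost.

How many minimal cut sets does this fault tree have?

Brake chain unavailable [OR]: union of children's cut sets → 2 cut set(s).
Servo loop inoperative [OR]: union of children's cut sets → 5 cut set(s).
E-stop path fails [AND]: one cut set from each child combined → 1 × 1 × 1 × 1 = 1 cut set(s).
Safety interlock down [OR]: union of children's cut sets → 3 cut set(s).
Robot arm uncommanded motion [AND]: one cut set from each child combined → 5 × 3 = 15 cut set(s).

15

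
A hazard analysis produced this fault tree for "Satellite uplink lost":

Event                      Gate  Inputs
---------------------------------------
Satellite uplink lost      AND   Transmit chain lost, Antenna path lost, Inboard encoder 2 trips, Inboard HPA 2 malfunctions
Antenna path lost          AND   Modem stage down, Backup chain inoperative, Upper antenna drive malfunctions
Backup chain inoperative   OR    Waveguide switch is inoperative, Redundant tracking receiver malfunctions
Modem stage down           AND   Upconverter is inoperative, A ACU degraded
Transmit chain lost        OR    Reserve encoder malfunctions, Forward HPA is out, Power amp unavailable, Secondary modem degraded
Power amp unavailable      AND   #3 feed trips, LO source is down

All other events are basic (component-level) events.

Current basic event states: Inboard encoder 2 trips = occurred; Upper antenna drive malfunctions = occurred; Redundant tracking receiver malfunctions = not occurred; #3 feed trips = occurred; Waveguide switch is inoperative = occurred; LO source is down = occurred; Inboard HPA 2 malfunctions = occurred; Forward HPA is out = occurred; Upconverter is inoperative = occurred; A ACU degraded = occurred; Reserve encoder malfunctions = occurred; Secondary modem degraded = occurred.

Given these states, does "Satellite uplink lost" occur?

Yes

Power amp unavailable [AND]: #3 feed trips=occurs, LO source is down=occurs → all inputs occur → occurs.
Transmit chain lost [OR]: Reserve encoder malfunctions=occurs, Forward HPA is out=occurs, Power amp unavailable=occurs, Secondary modem degraded=occurs → at least one input occurs → occurs.
Modem stage down [AND]: Upconverter is inoperative=occurs, A ACU degraded=occurs → all inputs occur → occurs.
Backup chain inoperative [OR]: Waveguide switch is inoperative=occurs, Redundant tracking receiver malfunctions=not → at least one input occurs → occurs.
Antenna path lost [AND]: Modem stage down=occurs, Backup chain inoperative=occurs, Upper antenna drive malfunctions=occurs → all inputs occur → occurs.
Satellite uplink lost [AND]: Transmit chain lost=occurs, Antenna path lost=occurs, Inboard encoder 2 trips=occurs, Inboard HPA 2 malfunctions=occurs → all inputs occur → occurs.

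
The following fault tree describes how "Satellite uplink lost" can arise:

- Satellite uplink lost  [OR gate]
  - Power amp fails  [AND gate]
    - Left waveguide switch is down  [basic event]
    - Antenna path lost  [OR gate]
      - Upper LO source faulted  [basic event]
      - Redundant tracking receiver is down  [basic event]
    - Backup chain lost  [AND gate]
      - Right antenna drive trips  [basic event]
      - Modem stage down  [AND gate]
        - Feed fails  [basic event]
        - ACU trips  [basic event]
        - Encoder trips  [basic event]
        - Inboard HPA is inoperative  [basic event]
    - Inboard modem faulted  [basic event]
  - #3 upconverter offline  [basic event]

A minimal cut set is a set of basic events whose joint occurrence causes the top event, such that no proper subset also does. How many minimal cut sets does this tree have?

3

Antenna path lost [OR]: union of children's cut sets → 2 cut set(s).
Modem stage down [AND]: one cut set from each child combined → 1 × 1 × 1 × 1 = 1 cut set(s).
Backup chain lost [AND]: one cut set from each child combined → 1 × 1 = 1 cut set(s).
Power amp fails [AND]: one cut set from each child combined → 1 × 2 × 1 × 1 = 2 cut set(s).
Satellite uplink lost [OR]: union of children's cut sets → 3 cut set(s).
Minimal cut sets: {ACU trips, Encoder trips, Feed fails, Inboard HPA is inoperative, Inboard modem faulted, Left waveguide switch is down, Right antenna drive trips, Upper LO source faulted}; {ACU trips, Encoder trips, Feed fails, Inboard HPA is inoperative, Inboard modem faulted, Left waveguide switch is down, Redundant tracking receiver is down, Right antenna drive trips}; {#3 upconverter offline}.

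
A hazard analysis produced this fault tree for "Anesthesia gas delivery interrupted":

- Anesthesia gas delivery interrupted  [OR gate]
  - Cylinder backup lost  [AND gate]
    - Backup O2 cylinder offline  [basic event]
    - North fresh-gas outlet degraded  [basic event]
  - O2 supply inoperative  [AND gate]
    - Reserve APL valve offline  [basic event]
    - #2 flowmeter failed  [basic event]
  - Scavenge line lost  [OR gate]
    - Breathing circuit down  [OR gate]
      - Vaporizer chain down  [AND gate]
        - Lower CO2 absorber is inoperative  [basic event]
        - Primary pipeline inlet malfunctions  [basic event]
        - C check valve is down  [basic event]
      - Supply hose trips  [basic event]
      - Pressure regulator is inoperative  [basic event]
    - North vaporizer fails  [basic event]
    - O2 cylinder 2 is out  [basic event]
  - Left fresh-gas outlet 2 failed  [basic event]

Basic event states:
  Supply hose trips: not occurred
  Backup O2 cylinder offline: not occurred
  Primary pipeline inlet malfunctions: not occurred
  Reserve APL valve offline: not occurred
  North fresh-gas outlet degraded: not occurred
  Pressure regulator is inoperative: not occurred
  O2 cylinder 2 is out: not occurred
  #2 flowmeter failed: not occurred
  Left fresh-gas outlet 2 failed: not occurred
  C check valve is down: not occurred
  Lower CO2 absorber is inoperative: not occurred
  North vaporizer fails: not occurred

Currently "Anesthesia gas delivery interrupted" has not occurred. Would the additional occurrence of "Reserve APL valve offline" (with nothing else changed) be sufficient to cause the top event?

Counterfactual: set "Reserve APL valve offline" to occurred.
Cylinder backup lost [AND]: Backup O2 cylinder offline=not, North fresh-gas outlet degraded=not → not all inputs occur → does not occur.
O2 supply inoperative [AND]: Reserve APL valve offline=occurs, #2 flowmeter failed=not → not all inputs occur → does not occur.
Vaporizer chain down [AND]: Lower CO2 absorber is inoperative=not, Primary pipeline inlet malfunctions=not, C check valve is down=not → not all inputs occur → does not occur.
Breathing circuit down [OR]: Vaporizer chain down=not, Supply hose trips=not, Pressure regulator is inoperative=not → no input occurs → does not occur.
Scavenge line lost [OR]: Breathing circuit down=not, North vaporizer fails=not, O2 cylinder 2 is out=not → no input occurs → does not occur.
Anesthesia gas delivery interrupted [OR]: Cylinder backup lost=not, O2 supply inoperative=not, Scavenge line lost=not, Left fresh-gas outlet 2 failed=not → no input occurs → does not occur.

No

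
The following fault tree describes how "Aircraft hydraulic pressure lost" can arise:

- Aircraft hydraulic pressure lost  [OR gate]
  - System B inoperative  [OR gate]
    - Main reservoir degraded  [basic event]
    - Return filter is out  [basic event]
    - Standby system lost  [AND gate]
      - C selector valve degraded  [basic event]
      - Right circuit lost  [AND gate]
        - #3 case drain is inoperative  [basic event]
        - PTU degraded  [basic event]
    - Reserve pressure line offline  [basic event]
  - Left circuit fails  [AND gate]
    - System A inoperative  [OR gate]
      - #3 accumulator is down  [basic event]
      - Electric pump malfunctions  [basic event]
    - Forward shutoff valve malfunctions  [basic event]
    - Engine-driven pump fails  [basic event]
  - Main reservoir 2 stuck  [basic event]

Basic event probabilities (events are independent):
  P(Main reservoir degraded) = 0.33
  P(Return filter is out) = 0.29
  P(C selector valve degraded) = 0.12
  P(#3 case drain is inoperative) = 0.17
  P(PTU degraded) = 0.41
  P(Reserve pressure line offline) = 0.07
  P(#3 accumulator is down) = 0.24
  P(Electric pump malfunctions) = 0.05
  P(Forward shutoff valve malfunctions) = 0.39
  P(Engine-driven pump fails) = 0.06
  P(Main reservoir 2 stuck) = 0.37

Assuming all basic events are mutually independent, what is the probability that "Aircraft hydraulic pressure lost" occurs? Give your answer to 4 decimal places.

0.7254

P(Right circuit lost) [AND] = 0.17 × 0.41 = 0.069700
P(Standby system lost) [AND] = 0.12 × 0.069700 = 0.008364
P(System B inoperative) [OR] = 1 − (1−0.33) × (1−0.29) × (1−0.008364) × (1−0.07) = 0.561299
P(System A inoperative) [OR] = 1 − (1−0.24) × (1−0.05) = 0.278000
P(Left circuit fails) [AND] = 0.278000 × 0.39 × 0.06 = 0.006505
P(Aircraft hydraulic pressure lost) [OR] = 1 − (1−0.561299) × (1−0.006505) × (1−0.37) = 0.725416
Rounded to 4 decimal places: P(Aircraft hydraulic pressure lost) ≈ 0.7254.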